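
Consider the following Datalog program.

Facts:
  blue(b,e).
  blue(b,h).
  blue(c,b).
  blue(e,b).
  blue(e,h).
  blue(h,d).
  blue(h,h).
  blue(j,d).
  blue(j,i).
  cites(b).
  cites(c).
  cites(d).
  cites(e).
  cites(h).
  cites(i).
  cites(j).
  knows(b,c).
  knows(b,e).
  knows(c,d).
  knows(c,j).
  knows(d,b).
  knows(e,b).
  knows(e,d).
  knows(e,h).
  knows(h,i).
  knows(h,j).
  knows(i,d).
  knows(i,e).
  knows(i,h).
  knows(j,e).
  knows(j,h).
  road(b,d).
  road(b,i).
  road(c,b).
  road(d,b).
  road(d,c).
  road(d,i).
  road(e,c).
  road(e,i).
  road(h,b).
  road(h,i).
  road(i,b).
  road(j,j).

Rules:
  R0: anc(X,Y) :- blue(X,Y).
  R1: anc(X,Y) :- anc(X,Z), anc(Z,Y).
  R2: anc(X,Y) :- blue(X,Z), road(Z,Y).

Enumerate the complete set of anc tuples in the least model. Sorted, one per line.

round 1: derive anc(b,e) via R0 from blue(b,e)
round 1: derive anc(b,h) via R0 from blue(b,h)
round 1: derive anc(c,b) via R0 from blue(c,b)
round 1: derive anc(e,b) via R0 from blue(e,b)
round 1: derive anc(e,h) via R0 from blue(e,h)
round 1: derive anc(h,d) via R0 from blue(h,d)
round 1: derive anc(h,h) via R0 from blue(h,h)
round 1: derive anc(j,d) via R0 from blue(j,d)
round 1: derive anc(j,i) via R0 from blue(j,i)
round 1: derive anc(b,b) via R2 from blue(b,h), road(h,b)
round 1: derive anc(b,c) via R2 from blue(b,e), road(e,c)
round 1: derive anc(b,i) via R2 from blue(b,e), road(e,i)
round 1: derive anc(c,d) via R2 from blue(c,b), road(b,d)
round 1: derive anc(c,i) via R2 from blue(c,b), road(b,i)
round 1: derive anc(e,d) via R2 from blue(e,b), road(b,d)
round 1: derive anc(e,i) via R2 from blue(e,b), road(b,i)
round 1: derive anc(h,b) via R2 from blue(h,d), road(d,b)
round 1: derive anc(h,c) via R2 from blue(h,d), road(d,c)
round 1: derive anc(h,i) via R2 from blue(h,d), road(d,i)
round 1: derive anc(j,b) via R2 from blue(j,d), road(d,b)
round 1: derive anc(j,c) via R2 from blue(j,d), road(d,c)
round 2: derive anc(b,d) via R1 from anc(b,c), anc(c,d)
round 2: derive anc(c,c) via R1 from anc(c,b), anc(b,c)
round 2: derive anc(c,e) via R1 from anc(c,b), anc(b,e)
round 2: derive anc(c,h) via R1 from anc(c,b), anc(b,h)
round 2: derive anc(e,c) via R1 from anc(e,b), anc(b,c)
round 2: derive anc(e,e) via R1 from anc(e,b), anc(b,e)
round 2: derive anc(h,e) via R1 from anc(h,b), anc(b,e)
round 2: derive anc(j,e) via R1 from anc(j,b), anc(b,e)
round 2: derive anc(j,h) via R1 from anc(j,b), anc(b,h)

anc(b,b)
anc(b,c)
anc(b,d)
anc(b,e)
anc(b,h)
anc(b,i)
anc(c,b)
anc(c,c)
anc(c,d)
anc(c,e)
anc(c,h)
anc(c,i)
anc(e,b)
anc(e,c)
anc(e,d)
anc(e,e)
anc(e,h)
anc(e,i)
anc(h,b)
anc(h,c)
anc(h,d)
anc(h,e)
anc(h,h)
anc(h,i)
anc(j,b)
anc(j,c)
anc(j,d)
anc(j,e)
anc(j,h)
anc(j,i)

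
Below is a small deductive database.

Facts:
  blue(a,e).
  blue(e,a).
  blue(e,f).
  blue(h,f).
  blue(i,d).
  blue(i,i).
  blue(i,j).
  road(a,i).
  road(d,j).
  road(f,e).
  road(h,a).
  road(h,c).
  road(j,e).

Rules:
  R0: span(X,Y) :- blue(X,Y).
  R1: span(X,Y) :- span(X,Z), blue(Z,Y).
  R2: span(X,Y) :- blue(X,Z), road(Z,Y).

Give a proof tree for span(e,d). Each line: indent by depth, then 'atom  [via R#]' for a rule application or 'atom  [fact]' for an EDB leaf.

span(e,d)  [via R1]
  span(e,i)  [via R2]
    blue(e,a)  [fact]
    road(a,i)  [fact]
  blue(i,d)  [fact]

round 1: derive span(a,e) via R0 from blue(a,e)
round 1: derive span(e,a) via R0 from blue(e,a)
round 1: derive span(e,f) via R0 from blue(e,f)
round 1: derive span(h,f) via R0 from blue(h,f)
round 1: derive span(i,d) via R0 from blue(i,d)
round 1: derive span(i,i) via R0 from blue(i,i)
round 1: derive span(i,j) via R0 from blue(i,j)
round 1: derive span(e,e) via R2 from blue(e,f), road(f,e)
round 1: derive span(e,i) via R2 from blue(e,a), road(a,i)
round 1: derive span(h,e) via R2 from blue(h,f), road(f,e)
round 1: derive span(i,e) via R2 from blue(i,j), road(j,e)
round 2: derive span(a,a) via R1 from span(a,e), blue(e,a)
round 2: derive span(a,f) via R1 from span(a,e), blue(e,f)
round 2: derive span(e,d) via R1 from span(e,i), blue(i,d)
round 2: derive span(e,j) via R1 from span(e,i), blue(i,j)
round 2: derive span(h,a) via R1 from span(h,e), blue(e,a)
round 2: derive span(i,a) via R1 from span(i,e), blue(e,a)
round 2: derive span(i,f) via R1 from span(i,e), blue(e,f)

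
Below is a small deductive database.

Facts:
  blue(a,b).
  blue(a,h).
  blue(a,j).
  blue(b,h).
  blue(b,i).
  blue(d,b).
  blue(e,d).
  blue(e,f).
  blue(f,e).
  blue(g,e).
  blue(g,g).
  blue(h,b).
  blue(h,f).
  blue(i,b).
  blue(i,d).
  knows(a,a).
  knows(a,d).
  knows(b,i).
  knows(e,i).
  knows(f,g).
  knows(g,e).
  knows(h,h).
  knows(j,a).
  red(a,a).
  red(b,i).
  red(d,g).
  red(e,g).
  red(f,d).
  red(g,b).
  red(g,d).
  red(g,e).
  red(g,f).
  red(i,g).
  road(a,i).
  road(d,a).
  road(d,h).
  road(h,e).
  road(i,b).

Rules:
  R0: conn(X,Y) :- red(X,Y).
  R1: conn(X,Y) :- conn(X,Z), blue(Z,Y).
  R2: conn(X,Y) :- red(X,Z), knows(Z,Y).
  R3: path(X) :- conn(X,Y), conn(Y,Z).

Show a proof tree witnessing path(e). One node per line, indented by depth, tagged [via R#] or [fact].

path(e)  [via R3]
  conn(e,e)  [via R2]
    red(e,g)  [fact]
    knows(g,e)  [fact]
  conn(e,e)  [via R2]
    red(e,g)  [fact]
    knows(g,e)  [fact]

round 1: derive conn(a,a) via R0 from red(a,a)
round 1: derive conn(b,i) via R0 from red(b,i)
round 1: derive conn(d,g) via R0 from red(d,g)
round 1: derive conn(e,g) via R0 from red(e,g)
round 1: derive conn(f,d) via R0 from red(f,d)
round 1: derive conn(g,b) via R0 from red(g,b)
round 1: derive conn(g,d) via R0 from red(g,d)
round 1: derive conn(g,e) via R0 from red(g,e)
round 1: derive conn(g,f) via R0 from red(g,f)
round 1: derive conn(i,g) via R0 from red(i,g)
round 1: derive conn(a,d) via R2 from red(a,a), knows(a,d)
round 1: derive conn(d,e) via R2 from red(d,g), knows(g,e)
round 1: derive conn(e,e) via R2 from red(e,g), knows(g,e)
round 1: derive conn(g,g) via R2 from red(g,f), knows(f,g)
round 1: derive conn(g,i) via R2 from red(g,b), knows(b,i)
round 1: derive conn(i,e) via R2 from red(i,g), knows(g,e)
round 2: derive conn(a,b) via R1 from conn(a,a), blue(a,b)
round 2: derive conn(a,h) via R1 from conn(a,a), blue(a,h)
round 2: derive conn(a,j) via R1 from conn(a,a), blue(a,j)
round 2: derive conn(b,b) via R1 from conn(b,i), blue(i,b)
round 2: derive conn(b,d) via R1 from conn(b,i), blue(i,d)
round 2: derive conn(d,d) via R1 from conn(d,e), blue(e,d)
round 2: derive conn(d,f) via R1 from conn(d,e), blue(e,f)
round 2: derive conn(e,d) via R1 from conn(e,e), blue(e,d)
round 2: derive conn(e,f) via R1 from conn(e,e), blue(e,f)
round 2: derive conn(f,b) via R1 from conn(f,d), blue(d,b)
round 2: derive conn(g,h) via R1 from conn(g,b), blue(b,h)
round 2: derive conn(i,d) via R1 from conn(i,e), blue(e,d)
round 2: derive conn(i,f) via R1 from conn(i,e), blue(e,f)
round 2: derive path(a) via R3 from conn(a,a), conn(a,a)
round 2: derive path(b) via R3 from conn(b,i), conn(i,e)
round 2: derive path(d) via R3 from conn(d,e), conn(e,e)
round 2: derive path(e) via R3 from conn(e,e), conn(e,e)
round 2: derive path(f) via R3 from conn(f,d), conn(d,e)
round 2: derive path(g) via R3 from conn(g,b), conn(b,i)
round 2: derive path(i) via R3 from conn(i,e), conn(e,e)
round 3: derive conn(a,f) via R1 from conn(a,h), blue(h,f)
round 3: derive conn(a,i) via R1 from conn(a,b), blue(b,i)
round 3: derive conn(b,h) via R1 from conn(b,b), blue(b,h)
round 3: derive conn(d,b) via R1 from conn(d,d), blue(d,b)
round 3: derive conn(e,b) via R1 from conn(e,d), blue(d,b)
round 3: derive conn(f,h) via R1 from conn(f,b), blue(b,h)
round 3: derive conn(f,i) via R1 from conn(f,b), blue(b,i)
round 3: derive conn(i,b) via R1 from conn(i,d), blue(d,b)
round 4: derive conn(a,e) via R1 from conn(a,f), blue(f,e)
round 4: derive conn(b,f) via R1 from conn(b,h), blue(h,f)
round 4: derive conn(d,h) via R1 from conn(d,b), blue(b,h)
round 4: derive conn(d,i) via R1 from conn(d,b), blue(b,i)
round 4: derive conn(e,h) via R1 from conn(e,b), blue(b,h)
round 4: derive conn(e,i) via R1 from conn(e,b), blue(b,i)
round 4: derive conn(f,f) via R1 from conn(f,h), blue(h,f)
round 4: derive conn(i,h) via R1 from conn(i,b), blue(b,h)
round 4: derive conn(i,i) via R1 from conn(i,b), blue(b,i)
round 5: derive conn(b,e) via R1 from conn(b,f), blue(f,e)
round 5: derive conn(f,e) via R1 from conn(f,f), blue(f,e)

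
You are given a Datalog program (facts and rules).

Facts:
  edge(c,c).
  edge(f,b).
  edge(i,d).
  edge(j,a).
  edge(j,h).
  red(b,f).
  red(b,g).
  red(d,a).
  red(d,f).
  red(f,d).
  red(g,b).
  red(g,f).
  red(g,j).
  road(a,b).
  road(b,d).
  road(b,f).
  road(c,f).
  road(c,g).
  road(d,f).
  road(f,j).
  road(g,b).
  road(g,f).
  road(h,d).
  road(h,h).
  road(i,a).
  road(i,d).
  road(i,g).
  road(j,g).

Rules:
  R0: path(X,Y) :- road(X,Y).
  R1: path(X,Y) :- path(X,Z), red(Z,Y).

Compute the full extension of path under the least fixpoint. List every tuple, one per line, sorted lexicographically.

round 1: derive path(a,b) via R0 from road(a,b)
round 1: derive path(b,d) via R0 from road(b,d)
round 1: derive path(b,f) via R0 from road(b,f)
round 1: derive path(c,f) via R0 from road(c,f)
round 1: derive path(c,g) via R0 from road(c,g)
round 1: derive path(d,f) via R0 from road(d,f)
round 1: derive path(f,j) via R0 from road(f,j)
round 1: derive path(g,b) via R0 from road(g,b)
round 1: derive path(g,f) via R0 from road(g,f)
round 1: derive path(h,d) via R0 from road(h,d)
round 1: derive path(h,h) via R0 from road(h,h)
round 1: derive path(i,a) via R0 from road(i,a)
round 1: derive path(i,d) via R0 from road(i,d)
round 1: derive path(i,g) via R0 from road(i,g)
round 1: derive path(j,g) via R0 from road(j,g)
round 2: derive path(a,f) via R1 from path(a,b), red(b,f)
round 2: derive path(a,g) via R1 from path(a,b), red(b,g)
round 2: derive path(b,a) via R1 from path(b,d), red(d,a)
round 2: derive path(c,b) via R1 from path(c,g), red(g,b)
round 2: derive path(c,d) via R1 from path(c,f), red(f,d)
round 2: derive path(c,j) via R1 from path(c,g), red(g,j)
round 2: derive path(d,d) via R1 from path(d,f), red(f,d)
round 2: derive path(g,d) via R1 from path(g,f), red(f,d)
round 2: derive path(g,g) via R1 from path(g,b), red(b,g)
round 2: derive path(h,a) via R1 from path(h,d), red(d,a)
round 2: derive path(h,f) via R1 from path(h,d), red(d,f)
round 2: derive path(i,b) via R1 from path(i,g), red(g,b)
round 2: derive path(i,f) via R1 from path(i,d), red(d,f)
round 2: derive path(i,j) via R1 from path(i,g), red(g,j)
round 2: derive path(j,b) via R1 from path(j,g), red(g,b)
round 2: derive path(j,f) via R1 from path(j,g), red(g,f)
round 2: derive path(j,j) via R1 from path(j,g), red(g,j)
round 3: derive path(a,d) via R1 from path(a,f), red(f,d)
round 3: derive path(a,j) via R1 from path(a,g), red(g,j)
round 3: derive path(c,a) via R1 from path(c,d), red(d,a)
round 3: derive path(d,a) via R1 from path(d,d), red(d,a)
round 3: derive path(g,a) via R1 from path(g,d), red(d,a)
round 3: derive path(g,j) via R1 from path(g,g), red(g,j)
round 3: derive path(j,d) via R1 from path(j,f), red(f,d)
round 4: derive path(a,a) via R1 from path(a,d), red(d,a)
round 4: derive path(j,a) via R1 from path(j,d), red(d,a)

path(a,a)
path(a,b)
path(a,d)
path(a,f)
path(a,g)
path(a,j)
path(b,a)
path(b,d)
path(b,f)
path(c,a)
path(c,b)
path(c,d)
path(c,f)
path(c,g)
path(c,j)
path(d,a)
path(d,d)
path(d,f)
path(f,j)
path(g,a)
path(g,b)
path(g,d)
path(g,f)
path(g,g)
path(g,j)
path(h,a)
path(h,d)
path(h,f)
path(h,h)
path(i,a)
path(i,b)
path(i,d)
path(i,f)
path(i,g)
path(i,j)
path(j,a)
path(j,b)
path(j,d)
path(j,f)
path(j,g)
path(j,j)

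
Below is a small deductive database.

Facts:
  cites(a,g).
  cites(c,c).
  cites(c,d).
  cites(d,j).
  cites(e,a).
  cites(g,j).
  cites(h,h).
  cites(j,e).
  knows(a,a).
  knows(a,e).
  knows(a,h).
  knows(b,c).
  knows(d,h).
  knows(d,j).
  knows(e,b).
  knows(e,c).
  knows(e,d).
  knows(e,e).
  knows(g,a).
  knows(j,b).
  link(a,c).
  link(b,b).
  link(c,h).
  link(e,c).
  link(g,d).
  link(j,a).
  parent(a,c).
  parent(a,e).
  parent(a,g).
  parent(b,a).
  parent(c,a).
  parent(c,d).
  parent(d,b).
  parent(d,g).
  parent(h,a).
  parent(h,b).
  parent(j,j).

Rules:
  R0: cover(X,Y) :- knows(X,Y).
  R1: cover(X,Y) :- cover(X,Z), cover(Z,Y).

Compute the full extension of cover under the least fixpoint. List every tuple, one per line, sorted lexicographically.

round 1: derive cover(a,a) via R0 from knows(a,a)
round 1: derive cover(a,e) via R0 from knows(a,e)
round 1: derive cover(a,h) via R0 from knows(a,h)
round 1: derive cover(b,c) via R0 from knows(b,c)
round 1: derive cover(d,h) via R0 from knows(d,h)
round 1: derive cover(d,j) via R0 from knows(d,j)
round 1: derive cover(e,b) via R0 from knows(e,b)
round 1: derive cover(e,c) via R0 from knows(e,c)
round 1: derive cover(e,d) via R0 from knows(e,d)
round 1: derive cover(e,e) via R0 from knows(e,e)
round 1: derive cover(g,a) via R0 from knows(g,a)
round 1: derive cover(j,b) via R0 from knows(j,b)
round 2: derive cover(a,b) via R1 from cover(a,e), cover(e,b)
round 2: derive cover(a,c) via R1 from cover(a,e), cover(e,c)
round 2: derive cover(a,d) via R1 from cover(a,e), cover(e,d)
round 2: derive cover(d,b) via R1 from cover(d,j), cover(j,b)
round 2: derive cover(e,h) via R1 from cover(e,d), cover(d,h)
round 2: derive cover(e,j) via R1 from cover(e,d), cover(d,j)
round 2: derive cover(g,e) via R1 from cover(g,a), cover(a,e)
round 2: derive cover(g,h) via R1 from cover(g,a), cover(a,h)
round 2: derive cover(j,c) via R1 from cover(j,b), cover(b,c)
round 3: derive cover(a,j) via R1 from cover(a,d), cover(d,j)
round 3: derive cover(d,c) via R1 from cover(d,b), cover(b,c)
round 3: derive cover(g,b) via R1 from cover(g,a), cover(a,b)
round 3: derive cover(g,c) via R1 from cover(g,a), cover(a,c)
round 3: derive cover(g,d) via R1 from cover(g,a), cover(a,d)
round 3: derive cover(g,j) via R1 from cover(g,e), cover(e,j)

cover(a,a)
cover(a,b)
cover(a,c)
cover(a,d)
cover(a,e)
cover(a,h)
cover(a,j)
cover(b,c)
cover(d,b)
cover(d,c)
cover(d,h)
cover(d,j)
cover(e,b)
cover(e,c)
cover(e,d)
cover(e,e)
cover(e,h)
cover(e,j)
cover(g,a)
cover(g,b)
cover(g,c)
cover(g,d)
cover(g,e)
cover(g,h)
cover(g,j)
cover(j,b)
cover(j,c)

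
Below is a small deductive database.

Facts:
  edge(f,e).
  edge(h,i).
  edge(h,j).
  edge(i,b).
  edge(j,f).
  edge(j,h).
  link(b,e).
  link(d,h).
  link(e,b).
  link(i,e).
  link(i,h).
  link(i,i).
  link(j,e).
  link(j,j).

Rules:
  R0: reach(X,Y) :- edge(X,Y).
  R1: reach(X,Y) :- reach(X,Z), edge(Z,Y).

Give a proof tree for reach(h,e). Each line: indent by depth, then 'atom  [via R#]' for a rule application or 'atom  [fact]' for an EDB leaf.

reach(h,e)  [via R1]
  reach(h,f)  [via R1]
    reach(h,j)  [via R0]
      edge(h,j)  [fact]
    edge(j,f)  [fact]
  edge(f,e)  [fact]

round 1: derive reach(f,e) via R0 from edge(f,e)
round 1: derive reach(h,i) via R0 from edge(h,i)
round 1: derive reach(h,j) via R0 from edge(h,j)
round 1: derive reach(i,b) via R0 from edge(i,b)
round 1: derive reach(j,f) via R0 from edge(j,f)
round 1: derive reach(j,h) via R0 from edge(j,h)
round 2: derive reach(h,b) via R1 from reach(h,i), edge(i,b)
round 2: derive reach(h,f) via R1 from reach(h,j), edge(j,f)
round 2: derive reach(h,h) via R1 from reach(h,j), edge(j,h)
round 2: derive reach(j,e) via R1 from reach(j,f), edge(f,e)
round 2: derive reach(j,i) via R1 from reach(j,h), edge(h,i)
round 2: derive reach(j,j) via R1 from reach(j,h), edge(h,j)
round 3: derive reach(h,e) via R1 from reach(h,f), edge(f,e)
round 3: derive reach(j,b) via R1 from reach(j,i), edge(i,b)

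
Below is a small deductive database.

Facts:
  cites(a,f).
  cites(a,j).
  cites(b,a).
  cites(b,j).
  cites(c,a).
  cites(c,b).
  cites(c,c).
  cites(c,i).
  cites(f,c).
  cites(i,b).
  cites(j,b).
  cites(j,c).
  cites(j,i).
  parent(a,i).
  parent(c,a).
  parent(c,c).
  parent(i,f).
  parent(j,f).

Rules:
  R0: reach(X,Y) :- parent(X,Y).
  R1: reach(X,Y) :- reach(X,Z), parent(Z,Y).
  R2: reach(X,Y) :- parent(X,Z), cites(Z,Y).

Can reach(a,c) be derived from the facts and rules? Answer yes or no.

no

round 1: derive reach(a,i) via R0 from parent(a,i)
round 1: derive reach(c,a) via R0 from parent(c,a)
round 1: derive reach(c,c) via R0 from parent(c,c)
round 1: derive reach(i,f) via R0 from parent(i,f)
round 1: derive reach(j,f) via R0 from parent(j,f)
round 1: derive reach(a,b) via R2 from parent(a,i), cites(i,b)
round 1: derive reach(c,b) via R2 from parent(c,c), cites(c,b)
round 1: derive reach(c,f) via R2 from parent(c,a), cites(a,f)
round 1: derive reach(c,i) via R2 from parent(c,c), cites(c,i)
round 1: derive reach(c,j) via R2 from parent(c,a), cites(a,j)
round 1: derive reach(i,c) via R2 from parent(i,f), cites(f,c)
round 1: derive reach(j,c) via R2 from parent(j,f), cites(f,c)
round 2: derive reach(a,f) via R1 from reach(a,i), parent(i,f)
round 2: derive reach(i,a) via R1 from reach(i,c), parent(c,a)
round 2: derive reach(j,a) via R1 from reach(j,c), parent(c,a)
round 3: derive reach(i,i) via R1 from reach(i,a), parent(a,i)
round 3: derive reach(j,i) via R1 from reach(j,a), parent(a,i)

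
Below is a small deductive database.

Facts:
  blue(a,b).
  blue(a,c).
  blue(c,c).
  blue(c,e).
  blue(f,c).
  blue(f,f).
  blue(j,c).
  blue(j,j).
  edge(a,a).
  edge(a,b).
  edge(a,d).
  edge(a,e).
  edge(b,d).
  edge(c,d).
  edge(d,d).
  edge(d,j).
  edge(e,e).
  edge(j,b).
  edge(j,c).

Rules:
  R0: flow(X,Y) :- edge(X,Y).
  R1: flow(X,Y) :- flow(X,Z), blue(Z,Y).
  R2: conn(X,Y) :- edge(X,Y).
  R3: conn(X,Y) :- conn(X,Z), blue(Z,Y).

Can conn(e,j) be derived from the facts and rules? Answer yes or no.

round 1: derive conn(a,a) via R2 from edge(a,a)
round 1: derive conn(a,b) via R2 from edge(a,b)
round 1: derive conn(a,d) via R2 from edge(a,d)
round 1: derive conn(a,e) via R2 from edge(a,e)
round 1: derive conn(b,d) via R2 from edge(b,d)
round 1: derive conn(c,d) via R2 from edge(c,d)
round 1: derive conn(d,d) via R2 from edge(d,d)
round 1: derive conn(d,j) via R2 from edge(d,j)
round 1: derive conn(e,e) via R2 from edge(e,e)
round 1: derive conn(j,b) via R2 from edge(j,b)
round 1: derive conn(j,c) via R2 from edge(j,c)
round 2: derive conn(a,c) via R3 from conn(a,a), blue(a,c)
round 2: derive conn(d,c) via R3 from conn(d,j), blue(j,c)
round 2: derive conn(j,e) via R3 from conn(j,c), blue(c,e)
round 3: derive conn(d,e) via R3 from conn(d,c), blue(c,e)

no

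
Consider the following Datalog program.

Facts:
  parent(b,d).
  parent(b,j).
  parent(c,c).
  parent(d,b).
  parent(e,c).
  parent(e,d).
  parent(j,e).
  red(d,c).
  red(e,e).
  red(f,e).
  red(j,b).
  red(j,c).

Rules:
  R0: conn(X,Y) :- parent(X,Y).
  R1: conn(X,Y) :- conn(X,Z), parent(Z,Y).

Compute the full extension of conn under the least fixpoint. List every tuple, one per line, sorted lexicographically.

conn(b,b)
conn(b,c)
conn(b,d)
conn(b,e)
conn(b,j)
conn(c,c)
conn(d,b)
conn(d,c)
conn(d,d)
conn(d,e)
conn(d,j)
conn(e,b)
conn(e,c)
conn(e,d)
conn(e,e)
conn(e,j)
conn(j,b)
conn(j,c)
conn(j,d)
conn(j,e)
conn(j,j)

round 1: derive conn(b,d) via R0 from parent(b,d)
round 1: derive conn(b,j) via R0 from parent(b,j)
round 1: derive conn(c,c) via R0 from parent(c,c)
round 1: derive conn(d,b) via R0 from parent(d,b)
round 1: derive conn(e,c) via R0 from parent(e,c)
round 1: derive conn(e,d) via R0 from parent(e,d)
round 1: derive conn(j,e) via R0 from parent(j,e)
round 2: derive conn(b,b) via R1 from conn(b,d), parent(d,b)
round 2: derive conn(b,e) via R1 from conn(b,j), parent(j,e)
round 2: derive conn(d,d) via R1 from conn(d,b), parent(b,d)
round 2: derive conn(d,j) via R1 from conn(d,b), parent(b,j)
round 2: derive conn(e,b) via R1 from conn(e,d), parent(d,b)
round 2: derive conn(j,c) via R1 from conn(j,e), parent(e,c)
round 2: derive conn(j,d) via R1 from conn(j,e), parent(e,d)
round 3: derive conn(b,c) via R1 from conn(b,e), parent(e,c)
round 3: derive conn(d,e) via R1 from conn(d,j), parent(j,e)
round 3: derive conn(e,j) via R1 from conn(e,b), parent(b,j)
round 3: derive conn(j,b) via R1 from conn(j,d), parent(d,b)
round 4: derive conn(d,c) via R1 from conn(d,e), parent(e,c)
round 4: derive conn(e,e) via R1 from conn(e,j), parent(j,e)
round 4: derive conn(j,j) via R1 from conn(j,b), parent(b,j)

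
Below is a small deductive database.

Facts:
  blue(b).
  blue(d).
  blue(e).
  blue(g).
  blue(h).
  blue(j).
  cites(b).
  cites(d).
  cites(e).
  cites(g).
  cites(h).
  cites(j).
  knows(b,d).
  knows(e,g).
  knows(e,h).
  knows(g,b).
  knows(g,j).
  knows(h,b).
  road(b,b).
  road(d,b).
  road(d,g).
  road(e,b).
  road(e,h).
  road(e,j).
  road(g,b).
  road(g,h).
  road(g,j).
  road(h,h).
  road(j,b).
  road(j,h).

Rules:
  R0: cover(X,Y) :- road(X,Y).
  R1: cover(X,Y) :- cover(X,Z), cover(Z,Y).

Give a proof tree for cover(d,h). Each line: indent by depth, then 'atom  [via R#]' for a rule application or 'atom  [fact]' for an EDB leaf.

cover(d,h)  [via R1]
  cover(d,g)  [via R0]
    road(d,g)  [fact]
  cover(g,h)  [via R0]
    road(g,h)  [fact]

round 1: derive cover(b,b) via R0 from road(b,b)
round 1: derive cover(d,b) via R0 from road(d,b)
round 1: derive cover(d,g) via R0 from road(d,g)
round 1: derive cover(e,b) via R0 from road(e,b)
round 1: derive cover(e,h) via R0 from road(e,h)
round 1: derive cover(e,j) via R0 from road(e,j)
round 1: derive cover(g,b) via R0 from road(g,b)
round 1: derive cover(g,h) via R0 from road(g,h)
round 1: derive cover(g,j) via R0 from road(g,j)
round 1: derive cover(h,h) via R0 from road(h,h)
round 1: derive cover(j,b) via R0 from road(j,b)
round 1: derive cover(j,h) via R0 from road(j,h)
round 2: derive cover(d,h) via R1 from cover(d,g), cover(g,h)
round 2: derive cover(d,j) via R1 from cover(d,g), cover(g,j)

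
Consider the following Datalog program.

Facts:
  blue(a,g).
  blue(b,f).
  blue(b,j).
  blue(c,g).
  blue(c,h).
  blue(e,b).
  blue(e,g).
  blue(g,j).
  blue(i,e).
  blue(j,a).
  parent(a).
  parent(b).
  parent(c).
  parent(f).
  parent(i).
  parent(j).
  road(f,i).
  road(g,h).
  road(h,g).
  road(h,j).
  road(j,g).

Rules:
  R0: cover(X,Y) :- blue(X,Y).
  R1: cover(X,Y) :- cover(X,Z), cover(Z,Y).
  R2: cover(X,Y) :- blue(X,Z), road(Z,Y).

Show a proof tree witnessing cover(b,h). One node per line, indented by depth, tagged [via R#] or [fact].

cover(b,h)  [via R1]
  cover(b,a)  [via R1]
    cover(b,j)  [via R0]
      blue(b,j)  [fact]
    cover(j,a)  [via R0]
      blue(j,a)  [fact]
  cover(a,h)  [via R2]
    blue(a,g)  [fact]
    road(g,h)  [fact]

round 1: derive cover(a,g) via R0 from blue(a,g)
round 1: derive cover(b,f) via R0 from blue(b,f)
round 1: derive cover(b,j) via R0 from blue(b,j)
round 1: derive cover(c,g) via R0 from blue(c,g)
round 1: derive cover(c,h) via R0 from blue(c,h)
round 1: derive cover(e,b) via R0 from blue(e,b)
round 1: derive cover(e,g) via R0 from blue(e,g)
round 1: derive cover(g,j) via R0 from blue(g,j)
round 1: derive cover(i,e) via R0 from blue(i,e)
round 1: derive cover(j,a) via R0 from blue(j,a)
round 1: derive cover(a,h) via R2 from blue(a,g), road(g,h)
round 1: derive cover(b,g) via R2 from blue(b,j), road(j,g)
round 1: derive cover(b,i) via R2 from blue(b,f), road(f,i)
round 1: derive cover(c,j) via R2 from blue(c,h), road(h,j)
round 1: derive cover(e,h) via R2 from blue(e,g), road(g,h)
round 1: derive cover(g,g) via R2 from blue(g,j), road(j,g)
round 2: derive cover(a,j) via R1 from cover(a,g), cover(g,j)
round 2: derive cover(b,a) via R1 from cover(b,j), cover(j,a)
round 2: derive cover(b,e) via R1 from cover(b,i), cover(i,e)
round 2: derive cover(c,a) via R1 from cover(c,j), cover(j,a)
round 2: derive cover(e,f) via R1 from cover(e,b), cover(b,f)
round 2: derive cover(e,i) via R1 from cover(e,b), cover(b,i)
round 2: derive cover(e,j) via R1 from cover(e,b), cover(b,j)
round 2: derive cover(g,a) via R1 from cover(g,j), cover(j,a)
round 2: derive cover(i,b) via R1 from cover(i,e), cover(e,b)
round 2: derive cover(i,g) via R1 from cover(i,e), cover(e,g)
round 2: derive cover(i,h) via R1 from cover(i,e), cover(e,h)
round 2: derive cover(j,g) via R1 from cover(j,a), cover(a,g)
round 2: derive cover(j,h) via R1 from cover(j,a), cover(a,h)
round 3: derive cover(a,a) via R1 from cover(a,g), cover(g,a)
round 3: derive cover(b,b) via R1 from cover(b,e), cover(e,b)
round 3: derive cover(b,h) via R1 from cover(b,a), cover(a,h)
round 3: derive cover(e,a) via R1 from cover(e,b), cover(b,a)
round 3: derive cover(e,e) via R1 from cover(e,b), cover(b,e)
round 3: derive cover(g,h) via R1 from cover(g,a), cover(a,h)
round 3: derive cover(i,a) via R1 from cover(i,b), cover(b,a)
round 3: derive cover(i,f) via R1 from cover(i,b), cover(b,f)
round 3: derive cover(i,i) via R1 from cover(i,b), cover(b,i)
round 3: derive cover(i,j) via R1 from cover(i,b), cover(b,j)
round 3: derive cover(j,j) via R1 from cover(j,a), cover(a,j)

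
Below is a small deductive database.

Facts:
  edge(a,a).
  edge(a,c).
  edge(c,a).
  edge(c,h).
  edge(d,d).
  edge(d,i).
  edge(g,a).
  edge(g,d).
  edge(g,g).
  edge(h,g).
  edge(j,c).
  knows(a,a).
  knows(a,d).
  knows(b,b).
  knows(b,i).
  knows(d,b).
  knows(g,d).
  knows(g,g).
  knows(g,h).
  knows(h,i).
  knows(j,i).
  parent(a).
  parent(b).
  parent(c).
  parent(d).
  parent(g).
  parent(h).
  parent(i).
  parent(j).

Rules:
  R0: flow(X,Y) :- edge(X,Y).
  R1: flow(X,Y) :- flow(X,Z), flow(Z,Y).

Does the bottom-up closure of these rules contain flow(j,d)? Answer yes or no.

round 1: derive flow(a,a) via R0 from edge(a,a)
round 1: derive flow(a,c) via R0 from edge(a,c)
round 1: derive flow(c,a) via R0 from edge(c,a)
round 1: derive flow(c,h) via R0 from edge(c,h)
round 1: derive flow(d,d) via R0 from edge(d,d)
round 1: derive flow(d,i) via R0 from edge(d,i)
round 1: derive flow(g,a) via R0 from edge(g,a)
round 1: derive flow(g,d) via R0 from edge(g,d)
round 1: derive flow(g,g) via R0 from edge(g,g)
round 1: derive flow(h,g) via R0 from edge(h,g)
round 1: derive flow(j,c) via R0 from edge(j,c)
round 2: derive flow(a,h) via R1 from flow(a,c), flow(c,h)
round 2: derive flow(c,c) via R1 from flow(c,a), flow(a,c)
round 2: derive flow(c,g) via R1 from flow(c,h), flow(h,g)
round 2: derive flow(g,c) via R1 from flow(g,a), flow(a,c)
round 2: derive flow(g,i) via R1 from flow(g,d), flow(d,i)
round 2: derive flow(h,a) via R1 from flow(h,g), flow(g,a)
round 2: derive flow(h,d) via R1 from flow(h,g), flow(g,d)
round 2: derive flow(j,a) via R1 from flow(j,c), flow(c,a)
round 2: derive flow(j,h) via R1 from flow(j,c), flow(c,h)
round 3: derive flow(a,d) via R1 from flow(a,h), flow(h,d)
round 3: derive flow(a,g) via R1 from flow(a,c), flow(c,g)
round 3: derive flow(c,d) via R1 from flow(c,g), flow(g,d)
round 3: derive flow(c,i) via R1 from flow(c,g), flow(g,i)
round 3: derive flow(g,h) via R1 from flow(g,a), flow(a,h)
round 3: derive flow(h,c) via R1 from flow(h,a), flow(a,c)
round 3: derive flow(h,h) via R1 from flow(h,a), flow(a,h)
round 3: derive flow(h,i) via R1 from flow(h,d), flow(d,i)
round 3: derive flow(j,d) via R1 from flow(j,h), flow(h,d)
round 3: derive flow(j,g) via R1 from flow(j,c), flow(c,g)
round 4: derive flow(a,i) via R1 from flow(a,c), flow(c,i)
round 4: derive flow(j,i) via R1 from flow(j,c), flow(c,i)

yes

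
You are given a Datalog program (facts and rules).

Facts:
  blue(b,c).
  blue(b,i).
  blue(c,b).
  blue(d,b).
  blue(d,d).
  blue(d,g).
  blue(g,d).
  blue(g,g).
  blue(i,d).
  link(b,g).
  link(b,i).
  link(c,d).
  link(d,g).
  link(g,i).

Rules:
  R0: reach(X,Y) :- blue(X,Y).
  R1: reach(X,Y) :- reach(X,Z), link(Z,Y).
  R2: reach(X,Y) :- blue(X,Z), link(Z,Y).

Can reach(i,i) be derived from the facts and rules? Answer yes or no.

round 1: derive reach(b,c) via R0 from blue(b,c)
round 1: derive reach(b,i) via R0 from blue(b,i)
round 1: derive reach(c,b) via R0 from blue(c,b)
round 1: derive reach(d,b) via R0 from blue(d,b)
round 1: derive reach(d,d) via R0 from blue(d,d)
round 1: derive reach(d,g) via R0 from blue(d,g)
round 1: derive reach(g,d) via R0 from blue(g,d)
round 1: derive reach(g,g) via R0 from blue(g,g)
round 1: derive reach(i,d) via R0 from blue(i,d)
round 1: derive reach(b,d) via R2 from blue(b,c), link(c,d)
round 1: derive reach(c,g) via R2 from blue(c,b), link(b,g)
round 1: derive reach(c,i) via R2 from blue(c,b), link(b,i)
round 1: derive reach(d,i) via R2 from blue(d,b), link(b,i)
round 1: derive reach(g,i) via R2 from blue(g,g), link(g,i)
round 1: derive reach(i,g) via R2 from blue(i,d), link(d,g)
round 2: derive reach(b,g) via R1 from reach(b,d), link(d,g)
round 2: derive reach(i,i) via R1 from reach(i,g), link(g,i)

yes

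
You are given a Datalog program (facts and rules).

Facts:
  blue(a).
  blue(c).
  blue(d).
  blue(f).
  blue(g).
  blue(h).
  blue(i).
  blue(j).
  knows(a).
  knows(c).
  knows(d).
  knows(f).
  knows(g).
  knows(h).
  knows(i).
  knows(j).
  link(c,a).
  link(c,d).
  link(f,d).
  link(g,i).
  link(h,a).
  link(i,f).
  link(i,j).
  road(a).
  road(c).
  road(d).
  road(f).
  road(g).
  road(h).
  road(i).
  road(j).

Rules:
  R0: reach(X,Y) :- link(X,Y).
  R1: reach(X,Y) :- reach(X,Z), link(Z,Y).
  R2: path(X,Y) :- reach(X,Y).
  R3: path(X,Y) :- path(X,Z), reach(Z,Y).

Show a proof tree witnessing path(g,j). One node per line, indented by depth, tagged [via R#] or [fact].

round 1: derive reach(c,a) via R0 from link(c,a)
round 1: derive reach(c,d) via R0 from link(c,d)
round 1: derive reach(f,d) via R0 from link(f,d)
round 1: derive reach(g,i) via R0 from link(g,i)
round 1: derive reach(h,a) via R0 from link(h,a)
round 1: derive reach(i,f) via R0 from link(i,f)
round 1: derive reach(i,j) via R0 from link(i,j)
round 2: derive reach(g,f) via R1 from reach(g,i), link(i,f)
round 2: derive reach(g,j) via R1 from reach(g,i), link(i,j)
round 2: derive reach(i,d) via R1 from reach(i,f), link(f,d)
round 2: derive path(c,a) via R2 from reach(c,a)
round 2: derive path(c,d) via R2 from reach(c,d)
round 2: derive path(f,d) via R2 from reach(f,d)
round 2: derive path(g,i) via R2 from reach(g,i)
round 2: derive path(h,a) via R2 from reach(h,a)
round 2: derive path(i,f) via R2 from reach(i,f)
round 2: derive path(i,j) via R2 from reach(i,j)
round 3: derive reach(g,d) via R1 from reach(g,f), link(f,d)
round 3: derive path(g,f) via R2 from reach(g,f)
round 3: derive path(g,j) via R2 from reach(g,j)
round 3: derive path(i,d) via R2 from reach(i,d)
round 3: derive path(g,d) via R3 from path(g,i), reach(i,d)

path(g,j)  [via R2]
  reach(g,j)  [via R1]
    reach(g,i)  [via R0]
      link(g,i)  [fact]
    link(i,j)  [fact]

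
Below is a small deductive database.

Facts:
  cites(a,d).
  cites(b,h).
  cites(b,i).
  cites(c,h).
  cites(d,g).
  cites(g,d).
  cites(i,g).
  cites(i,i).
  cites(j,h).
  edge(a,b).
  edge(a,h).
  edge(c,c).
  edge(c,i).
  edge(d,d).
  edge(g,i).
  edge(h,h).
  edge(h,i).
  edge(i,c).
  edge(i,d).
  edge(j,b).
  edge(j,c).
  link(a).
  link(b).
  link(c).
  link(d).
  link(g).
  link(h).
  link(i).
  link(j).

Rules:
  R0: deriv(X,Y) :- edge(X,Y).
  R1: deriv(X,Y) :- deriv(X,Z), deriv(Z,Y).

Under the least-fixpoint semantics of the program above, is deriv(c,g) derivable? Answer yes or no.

no

round 1: derive deriv(a,b) via R0 from edge(a,b)
round 1: derive deriv(a,h) via R0 from edge(a,h)
round 1: derive deriv(c,c) via R0 from edge(c,c)
round 1: derive deriv(c,i) via R0 from edge(c,i)
round 1: derive deriv(d,d) via R0 from edge(d,d)
round 1: derive deriv(g,i) via R0 from edge(g,i)
round 1: derive deriv(h,h) via R0 from edge(h,h)
round 1: derive deriv(h,i) via R0 from edge(h,i)
round 1: derive deriv(i,c) via R0 from edge(i,c)
round 1: derive deriv(i,d) via R0 from edge(i,d)
round 1: derive deriv(j,b) via R0 from edge(j,b)
round 1: derive deriv(j,c) via R0 from edge(j,c)
round 2: derive deriv(a,i) via R1 from deriv(a,h), deriv(h,i)
round 2: derive deriv(c,d) via R1 from deriv(c,i), deriv(i,d)
round 2: derive deriv(g,c) via R1 from deriv(g,i), deriv(i,c)
round 2: derive deriv(g,d) via R1 from deriv(g,i), deriv(i,d)
round 2: derive deriv(h,c) via R1 from deriv(h,i), deriv(i,c)
round 2: derive deriv(h,d) via R1 from deriv(h,i), deriv(i,d)
round 2: derive deriv(i,i) via R1 from deriv(i,c), deriv(c,i)
round 2: derive deriv(j,i) via R1 from deriv(j,c), deriv(c,i)
round 3: derive deriv(a,c) via R1 from deriv(a,h), deriv(h,c)
round 3: derive deriv(a,d) via R1 from deriv(a,h), deriv(h,d)
round 3: derive deriv(j,d) via R1 from deriv(j,c), deriv(c,d)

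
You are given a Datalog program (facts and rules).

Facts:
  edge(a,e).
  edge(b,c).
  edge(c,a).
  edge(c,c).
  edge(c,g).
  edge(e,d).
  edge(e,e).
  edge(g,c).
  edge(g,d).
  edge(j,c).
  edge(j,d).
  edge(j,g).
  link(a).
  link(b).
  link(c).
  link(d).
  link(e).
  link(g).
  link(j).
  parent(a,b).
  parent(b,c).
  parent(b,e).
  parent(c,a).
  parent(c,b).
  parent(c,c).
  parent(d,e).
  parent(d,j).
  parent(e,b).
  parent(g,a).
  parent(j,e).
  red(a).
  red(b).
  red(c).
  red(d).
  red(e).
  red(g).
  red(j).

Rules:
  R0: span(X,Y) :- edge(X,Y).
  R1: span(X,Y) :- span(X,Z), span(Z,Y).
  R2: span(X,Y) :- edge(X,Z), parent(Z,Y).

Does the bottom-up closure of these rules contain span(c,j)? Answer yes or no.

round 1: derive span(a,e) via R0 from edge(a,e)
round 1: derive span(b,c) via R0 from edge(b,c)
round 1: derive span(c,a) via R0 from edge(c,a)
round 1: derive span(c,c) via R0 from edge(c,c)
round 1: derive span(c,g) via R0 from edge(c,g)
round 1: derive span(e,d) via R0 from edge(e,d)
round 1: derive span(e,e) via R0 from edge(e,e)
round 1: derive span(g,c) via R0 from edge(g,c)
round 1: derive span(g,d) via R0 from edge(g,d)
round 1: derive span(j,c) via R0 from edge(j,c)
round 1: derive span(j,d) via R0 from edge(j,d)
round 1: derive span(j,g) via R0 from edge(j,g)
round 1: derive span(a,b) via R2 from edge(a,e), parent(e,b)
round 1: derive span(b,a) via R2 from edge(b,c), parent(c,a)
round 1: derive span(b,b) via R2 from edge(b,c), parent(c,b)
round 1: derive span(c,b) via R2 from edge(c,a), parent(a,b)
round 1: derive span(e,b) via R2 from edge(e,e), parent(e,b)
round 1: derive span(e,j) via R2 from edge(e,d), parent(d,j)
round 1: derive span(g,a) via R2 from edge(g,c), parent(c,a)
round 1: derive span(g,b) via R2 from edge(g,c), parent(c,b)
round 1: derive span(g,e) via R2 from edge(g,d), parent(d,e)
round 1: derive span(g,j) via R2 from edge(g,d), parent(d,j)
round 1: derive span(j,a) via R2 from edge(j,c), parent(c,a)
round 1: derive span(j,b) via R2 from edge(j,c), parent(c,b)
round 1: derive span(j,e) via R2 from edge(j,d), parent(d,e)
round 1: derive span(j,j) via R2 from edge(j,d), parent(d,j)
round 2: derive span(a,a) via R1 from span(a,b), span(b,a)
round 2: derive span(a,c) via R1 from span(a,b), span(b,c)
round 2: derive span(a,d) via R1 from span(a,e), span(e,d)
round 2: derive span(a,j) via R1 from span(a,e), span(e,j)
round 2: derive span(b,e) via R1 from span(b,a), span(a,e)
round 2: derive span(b,g) via R1 from span(b,c), span(c,g)
round 2: derive span(c,d) via R1 from span(c,g), span(g,d)
round 2: derive span(c,e) via R1 from span(c,a), span(a,e)
round 2: derive span(c,j) via R1 from span(c,g), span(g,j)
round 2: derive span(e,a) via R1 from span(e,b), span(b,a)
round 2: derive span(e,c) via R1 from span(e,b), span(b,c)
round 2: derive span(e,g) via R1 from span(e,j), span(j,g)
round 2: derive span(g,g) via R1 from span(g,c), span(c,g)
round 3: derive span(a,g) via R1 from span(a,b), span(b,g)
round 3: derive span(b,d) via R1 from span(b,a), span(a,d)
round 3: derive span(b,j) via R1 from span(b,a), span(a,j)

yes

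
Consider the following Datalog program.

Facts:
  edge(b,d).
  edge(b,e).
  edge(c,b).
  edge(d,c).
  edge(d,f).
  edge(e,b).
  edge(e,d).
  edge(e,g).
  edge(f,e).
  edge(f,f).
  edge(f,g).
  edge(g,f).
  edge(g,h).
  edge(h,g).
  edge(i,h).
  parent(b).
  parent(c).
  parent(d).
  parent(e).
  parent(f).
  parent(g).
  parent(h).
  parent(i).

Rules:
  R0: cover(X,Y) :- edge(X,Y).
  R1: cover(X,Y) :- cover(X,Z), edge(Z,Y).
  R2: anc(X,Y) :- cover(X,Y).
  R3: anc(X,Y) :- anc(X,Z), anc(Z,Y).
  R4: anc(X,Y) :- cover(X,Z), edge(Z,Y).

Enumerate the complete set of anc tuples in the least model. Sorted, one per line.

round 1: derive cover(b,d) via R0 from edge(b,d)
round 1: derive cover(b,e) via R0 from edge(b,e)
round 1: derive cover(c,b) via R0 from edge(c,b)
round 1: derive cover(d,c) via R0 from edge(d,c)
round 1: derive cover(d,f) via R0 from edge(d,f)
round 1: derive cover(e,b) via R0 from edge(e,b)
round 1: derive cover(e,d) via R0 from edge(e,d)
round 1: derive cover(e,g) via R0 from edge(e,g)
round 1: derive cover(f,e) via R0 from edge(f,e)
round 1: derive cover(f,f) via R0 from edge(f,f)
round 1: derive cover(f,g) via R0 from edge(f,g)
round 1: derive cover(g,f) via R0 from edge(g,f)
round 1: derive cover(g,h) via R0 from edge(g,h)
round 1: derive cover(h,g) via R0 from edge(h,g)
round 1: derive cover(i,h) via R0 from edge(i,h)
round 2: derive cover(b,b) via R1 from cover(b,e), edge(e,b)
round 2: derive cover(b,c) via R1 from cover(b,d), edge(d,c)
round 2: derive cover(b,f) via R1 from cover(b,d), edge(d,f)
round 2: derive cover(b,g) via R1 from cover(b,e), edge(e,g)
round 2: derive cover(c,d) via R1 from cover(c,b), edge(b,d)
round 2: derive cover(c,e) via R1 from cover(c,b), edge(b,e)
round 2: derive cover(d,b) via R1 from cover(d,c), edge(c,b)
round 2: derive cover(d,e) via R1 from cover(d,f), edge(f,e)
round 2: derive cover(d,g) via R1 from cover(d,f), edge(f,g)
round 2: derive cover(e,c) via R1 from cover(e,d), edge(d,c)
round 2: derive cover(e,e) via R1 from cover(e,b), edge(b,e)
round 2: derive cover(e,f) via R1 from cover(e,d), edge(d,f)
round 2: derive cover(e,h) via R1 from cover(e,g), edge(g,h)
round 2: derive cover(f,b) via R1 from cover(f,e), edge(e,b)
round 2: derive cover(f,d) via R1 from cover(f,e), edge(e,d)
round 2: derive cover(f,h) via R1 from cover(f,g), edge(g,h)
round 2: derive cover(g,e) via R1 from cover(g,f), edge(f,e)
round 2: derive cover(g,g) via R1 from cover(g,f), edge(f,g)
round 2: derive cover(h,f) via R1 from cover(h,g), edge(g,f)
round 2: derive cover(h,h) via R1 from cover(h,g), edge(g,h)
round 2: derive cover(i,g) via R1 from cover(i,h), edge(h,g)
round 2: derive anc(b,d) via R2 from cover(b,d)
round 2: derive anc(b,e) via R2 from cover(b,e)
round 2: derive anc(c,b) via R2 from cover(c,b)
round 2: derive anc(d,c) via R2 from cover(d,c)
round 2: derive anc(d,f) via R2 from cover(d,f)
round 2: derive anc(e,b) via R2 from cover(e,b)
round 2: derive anc(e,d) via R2 from cover(e,d)
round 2: derive anc(e,g) via R2 from cover(e,g)
round 2: derive anc(f,e) via R2 from cover(f,e)
round 2: derive anc(f,f) via R2 from cover(f,f)
round 2: derive anc(f,g) via R2 from cover(f,g)
round 2: derive anc(g,f) via R2 from cover(g,f)
round 2: derive anc(g,h) via R2 from cover(g,h)
round 2: derive anc(h,g) via R2 from cover(h,g)
round 2: derive anc(i,h) via R2 from cover(i,h)
round 2: derive anc(b,b) via R4 from cover(b,e), edge(e,b)
round 2: derive anc(b,c) via R4 from cover(b,d), edge(d,c)
round 2: derive anc(b,f) via R4 from cover(b,d), edge(d,f)
round 2: derive anc(b,g) via R4 from cover(b,e), edge(e,g)
round 2: derive anc(c,d) via R4 from cover(c,b), edge(b,d)
round 2: derive anc(c,e) via R4 from cover(c,b), edge(b,e)
round 2: derive anc(d,b) via R4 from cover(d,c), edge(c,b)
round 2: derive anc(d,e) via R4 from cover(d,f), edge(f,e)
round 2: derive anc(d,g) via R4 from cover(d,f), edge(f,g)
round 2: derive anc(e,c) via R4 from cover(e,d), edge(d,c)
round 2: derive anc(e,e) via R4 from cover(e,b), edge(b,e)
round 2: derive anc(e,f) via R4 from cover(e,d), edge(d,f)
round 2: derive anc(e,h) via R4 from cover(e,g), edge(g,h)
round 2: derive anc(f,b) via R4 from cover(f,e), edge(e,b)
round 2: derive anc(f,d) via R4 from cover(f,e), edge(e,d)
round 2: derive anc(f,h) via R4 from cover(f,g), edge(g,h)
round 2: derive anc(g,e) via R4 from cover(g,f), edge(f,e)
round 2: derive anc(g,g) via R4 from cover(g,f), edge(f,g)
round 2: derive anc(h,f) via R4 from cover(h,g), edge(g,f)
round 2: derive anc(h,h) via R4 from cover(h,g), edge(g,h)
round 2: derive anc(i,g) via R4 from cover(i,h), edge(h,g)
round 3: derive cover(b,h) via R1 from cover(b,g), edge(g,h)
round 3: derive cover(c,c) via R1 from cover(c,d), edge(d,c)
round 3: derive cover(c,f) via R1 from cover(c,d), edge(d,f)
round 3: derive cover(c,g) via R1 from cover(c,e), edge(e,g)
round 3: derive cover(d,d) via R1 from cover(d,b), edge(b,d)
round 3: derive cover(d,h) via R1 from cover(d,g), edge(g,h)
round 3: derive cover(f,c) via R1 from cover(f,d), edge(d,c)
round 3: derive cover(g,b) via R1 from cover(g,e), edge(e,b)
round 3: derive cover(g,d) via R1 from cover(g,e), edge(e,d)
round 3: derive cover(h,e) via R1 from cover(h,f), edge(f,e)
round 3: derive cover(i,f) via R1 from cover(i,g), edge(g,f)
round 3: derive anc(b,h) via R3 from anc(b,e), anc(e,h)
round 3: derive anc(c,c) via R3 from anc(c,b), anc(b,c)
round 3: derive anc(c,f) via R3 from anc(c,b), anc(b,f)
round 3: derive anc(c,g) via R3 from anc(c,b), anc(b,g)
round 3: derive anc(c,h) via R3 from anc(c,e), anc(e,h)
round 3: derive anc(d,d) via R3 from anc(d,b), anc(b,d)
round 3: derive anc(d,h) via R3 from anc(d,e), anc(e,h)
round 3: derive anc(f,c) via R3 from anc(f,b), anc(b,c)
round 3: derive anc(g,b) via R3 from anc(g,e), anc(e,b)
round 3: derive anc(g,c) via R3 from anc(g,e), anc(e,c)
round 3: derive anc(g,d) via R3 from anc(g,e), anc(e,d)
round 3: derive anc(h,b) via R3 from anc(h,f), anc(f,b)
round 3: derive anc(h,d) via R3 from anc(h,f), anc(f,d)
round 3: derive anc(h,e) via R3 from anc(h,f), anc(f,e)
round 3: derive anc(i,e) via R3 from anc(i,g), anc(g,e)
round 3: derive anc(i,f) via R3 from anc(i,g), anc(g,f)
round 4: derive cover(c,h) via R1 from cover(c,g), edge(g,h)
round 4: derive cover(g,c) via R1 from cover(g,d), edge(d,c)
round 4: derive cover(h,b) via R1 from cover(h,e), edge(e,b)
round 4: derive cover(h,d) via R1 from cover(h,e), edge(e,d)
round 4: derive cover(i,e) via R1 from cover(i,f), edge(f,e)
round 4: derive anc(h,c) via R3 from anc(h,b), anc(b,c)
round 4: derive anc(i,b) via R3 from anc(i,e), anc(e,b)
round 4: derive anc(i,c) via R3 from anc(i,e), anc(e,c)
round 4: derive anc(i,d) via R3 from anc(i,e), anc(e,d)
round 5: derive cover(h,c) via R1 from cover(h,d), edge(d,c)
round 5: derive cover(i,b) via R1 from cover(i,e), edge(e,b)
round 5: derive cover(i,d) via R1 from cover(i,e), edge(e,d)
round 6: derive cover(i,c) via R1 from cover(i,d), edge(d,c)

anc(b,b)
anc(b,c)
anc(b,d)
anc(b,e)
anc(b,f)
anc(b,g)
anc(b,h)
anc(c,b)
anc(c,c)
anc(c,d)
anc(c,e)
anc(c,f)
anc(c,g)
anc(c,h)
anc(d,b)
anc(d,c)
anc(d,d)
anc(d,e)
anc(d,f)
anc(d,g)
anc(d,h)
anc(e,b)
anc(e,c)
anc(e,d)
anc(e,e)
anc(e,f)
anc(e,g)
anc(e,h)
anc(f,b)
anc(f,c)
anc(f,d)
anc(f,e)
anc(f,f)
anc(f,g)
anc(f,h)
anc(g,b)
anc(g,c)
anc(g,d)
anc(g,e)
anc(g,f)
anc(g,g)
anc(g,h)
anc(h,b)
anc(h,c)
anc(h,d)
anc(h,e)
anc(h,f)
anc(h,g)
anc(h,h)
anc(i,b)
anc(i,c)
anc(i,d)
anc(i,e)
anc(i,f)
anc(i,g)
anc(i,h)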